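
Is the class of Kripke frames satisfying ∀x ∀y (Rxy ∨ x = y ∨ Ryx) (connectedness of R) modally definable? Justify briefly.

No — not modally definable

Any modally definable frame class is closed under disjoint unions.
Take 2 disjoint single-world reflexive frames: each is trivially connected, but their disjoint union has 2 worlds with no edge between distinct components, so it is not connected.
So no modal formula (or set of formulas) defines exactly the connected frames.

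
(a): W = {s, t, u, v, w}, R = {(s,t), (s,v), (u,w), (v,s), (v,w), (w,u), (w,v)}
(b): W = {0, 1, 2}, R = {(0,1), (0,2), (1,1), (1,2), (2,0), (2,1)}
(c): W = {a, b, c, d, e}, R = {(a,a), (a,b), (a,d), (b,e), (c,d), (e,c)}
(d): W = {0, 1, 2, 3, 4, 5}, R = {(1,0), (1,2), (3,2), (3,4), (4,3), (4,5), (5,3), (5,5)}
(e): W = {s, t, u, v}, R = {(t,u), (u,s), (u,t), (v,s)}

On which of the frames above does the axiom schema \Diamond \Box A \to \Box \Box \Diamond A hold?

(b)

This is the axiom for a generalized confluence (Geach) condition; its first-order frame correspondent is \forall x \forall y \forall z ((xRy \wedge x R^2 z) \to \exists w (yRw \wedge zRw)).
(a): fails — sRt, sR²s but no w* with tRw* and sRw*.
(b): satisfies the condition.
(c): fails — aRa, aR²b but no w with aRw and bRw.
(d): fails — 3R2, 3R²3 but no w with 2Rw and 3Rw.
(e): fails — tRu, tR²s but no w with uRw and sRw.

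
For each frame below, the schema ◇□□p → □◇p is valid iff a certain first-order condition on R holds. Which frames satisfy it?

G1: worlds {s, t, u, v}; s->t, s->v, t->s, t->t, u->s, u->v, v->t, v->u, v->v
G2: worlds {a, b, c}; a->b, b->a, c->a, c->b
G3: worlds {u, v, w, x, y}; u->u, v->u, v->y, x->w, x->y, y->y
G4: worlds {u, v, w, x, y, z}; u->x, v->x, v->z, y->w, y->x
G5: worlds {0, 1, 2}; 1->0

G1

The schema corresponds to a generalized confluence (Geach) condition: ∀x ∀y ∀z ((xRy ∧ xRz) → ∃w (yR²w ∧ zRw)).
G1: ✓.
G2: fails — aRb, aRb but no w with bR²w and bRw.
G3: fails — vRu, vRy but no t with uR²t and yRt.
G4: fails — uRx, uRx but no t with xR²t and xRt.
G5: fails — 1R0, 1R0 but no w with 0R²w and 0Rw.
Valid on: G1.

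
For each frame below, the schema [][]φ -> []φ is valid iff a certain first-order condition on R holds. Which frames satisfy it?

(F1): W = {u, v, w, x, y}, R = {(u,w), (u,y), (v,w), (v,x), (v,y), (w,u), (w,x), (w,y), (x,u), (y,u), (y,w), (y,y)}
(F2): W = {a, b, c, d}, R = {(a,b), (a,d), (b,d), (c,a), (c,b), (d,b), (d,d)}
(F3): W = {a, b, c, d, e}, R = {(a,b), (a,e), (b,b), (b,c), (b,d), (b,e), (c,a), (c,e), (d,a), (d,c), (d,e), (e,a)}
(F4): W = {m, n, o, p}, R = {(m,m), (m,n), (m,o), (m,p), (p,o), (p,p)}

(F4)

This is the axiom for density; its first-order frame correspondent is forall x forall y (Rxy -> exists z (Rxz & Rzy)).
(F1): fails — Rwx but no z with Rwz and Rzx.
(F2): fails — Rca but no z with Rcz and Rza.
(F3): fails — Rdc but no z with Rdz and Rzc.
(F4): holds.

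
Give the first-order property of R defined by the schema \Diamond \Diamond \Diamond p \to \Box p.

This is a Sahlqvist (Geach-type) schema ◇^3□^0p → □^1◇^0p.
First-order correspondent: \forall x \forall y \forall z ((x R^3 y \wedge xRz) \to \exists w (y = w \wedge z = w)).

\forall x \forall y \forall z ((x R^3 y \wedge xRz) \to \exists w (y = w \wedge z = w))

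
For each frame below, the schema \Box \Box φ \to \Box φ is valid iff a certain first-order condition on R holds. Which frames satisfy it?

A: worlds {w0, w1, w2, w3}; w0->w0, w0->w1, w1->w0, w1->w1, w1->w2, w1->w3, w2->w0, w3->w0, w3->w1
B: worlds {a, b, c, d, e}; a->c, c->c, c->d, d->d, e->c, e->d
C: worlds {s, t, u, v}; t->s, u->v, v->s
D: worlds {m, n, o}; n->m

Frame correspondent (Sahlqvist): \forall x \forall y (Rxy \to \exists z (Rxz \wedge Rzy)) — i.e. density.
A: ✓.
B: ✓.
C: fails — Rvs but no z with Rvz and Rzs.
D: fails — Rnm but no z with Rnz and Rzm.

A, B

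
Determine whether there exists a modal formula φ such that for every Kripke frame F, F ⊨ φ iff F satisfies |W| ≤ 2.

Any modally definable frame class is closed under disjoint unions.
Any modal formula valid on each of 3 disjoint one-world frames is valid on their disjoint union (validity is preserved under disjoint unions). Each one-world frame has |W|=1≤2, but the union has |W|=3.
So the class is not modally definable.

No — not modally definable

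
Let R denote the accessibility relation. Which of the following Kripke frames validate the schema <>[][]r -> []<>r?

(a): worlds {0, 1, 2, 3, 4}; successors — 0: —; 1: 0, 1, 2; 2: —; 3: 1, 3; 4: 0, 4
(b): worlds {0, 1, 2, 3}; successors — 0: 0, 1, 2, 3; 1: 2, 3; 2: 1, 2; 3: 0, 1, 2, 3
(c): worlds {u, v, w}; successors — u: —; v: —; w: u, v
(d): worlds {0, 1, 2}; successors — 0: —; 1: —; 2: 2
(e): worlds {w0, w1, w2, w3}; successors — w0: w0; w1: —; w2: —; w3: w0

(b), (d), (e)

Frame correspondent (Sahlqvist): forall x forall y forall z ((xRy & xRz) -> exists w (y R^2 w & zRw)) — i.e. a generalized confluence (Geach) condition.
(a): fails — 1R0, 1R0 but no w with 0R²w and 0Rw.
(b): satisfies the condition.
(c): fails — wRu, wRu but no t with uR²t and uRt.
(d): satisfies the condition.
(e): satisfies the condition.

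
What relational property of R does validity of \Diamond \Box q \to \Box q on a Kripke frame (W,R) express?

This is a form of the 5 axiom.
Its frame correspondent is the Euclidean property — \forall x \forall y \forall z (Rxy \wedge Rxz \to Ryz).

the Euclidean property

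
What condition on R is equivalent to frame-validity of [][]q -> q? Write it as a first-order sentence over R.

forall x exists w (x R^2 w & x = w)

This is a Sahlqvist (Geach-type) schema ◇^0□^2q → □^0◇^0q.
First-order correspondent: forall x exists w (x R^2 w & x = w).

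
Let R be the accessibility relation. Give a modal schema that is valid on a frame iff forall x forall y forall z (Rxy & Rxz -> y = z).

◇s → □s

A defining formula is ◇s → □s (the CD axiom).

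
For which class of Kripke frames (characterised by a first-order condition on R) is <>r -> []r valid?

Suppose ◇r→□r is valid. Take Rxy, Rxz and set V(r)={y}. Then ◇r at x, so □r at x, so r at z, i.e. z=y.

Partial functionality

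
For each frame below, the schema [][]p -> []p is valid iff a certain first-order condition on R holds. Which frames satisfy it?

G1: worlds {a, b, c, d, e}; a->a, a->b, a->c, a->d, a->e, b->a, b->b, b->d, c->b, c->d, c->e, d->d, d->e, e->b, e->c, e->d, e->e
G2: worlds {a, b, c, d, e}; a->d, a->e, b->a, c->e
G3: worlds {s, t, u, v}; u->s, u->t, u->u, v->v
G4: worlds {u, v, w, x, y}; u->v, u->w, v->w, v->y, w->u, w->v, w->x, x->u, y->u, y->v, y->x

The schema corresponds to density: forall x forall y (Rxy -> exists z (Rxz & Rzy)).
G1: satisfies the condition.
G2: fails — Rba but no z with Rbz and Rza.
G3: satisfies the condition.
G4: fails — Ryx but no z with Ryz and Rzx.
Valid on: G1, G3.

G1, G3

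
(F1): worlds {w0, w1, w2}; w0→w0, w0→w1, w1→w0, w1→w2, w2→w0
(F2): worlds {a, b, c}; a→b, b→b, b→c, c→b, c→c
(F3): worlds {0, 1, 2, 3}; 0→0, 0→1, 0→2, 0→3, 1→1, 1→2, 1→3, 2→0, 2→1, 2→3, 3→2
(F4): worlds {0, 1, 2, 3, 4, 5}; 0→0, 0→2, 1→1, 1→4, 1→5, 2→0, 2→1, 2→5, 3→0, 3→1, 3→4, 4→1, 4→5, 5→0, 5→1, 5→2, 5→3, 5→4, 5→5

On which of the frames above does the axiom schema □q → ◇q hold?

(F1), (F2), (F3), (F4)

Frame correspondent (Sahlqvist): ∀x ∃y Rxy — i.e. seriality.
(F1): holds.
(F2): holds.
(F3): holds.
(F4): holds.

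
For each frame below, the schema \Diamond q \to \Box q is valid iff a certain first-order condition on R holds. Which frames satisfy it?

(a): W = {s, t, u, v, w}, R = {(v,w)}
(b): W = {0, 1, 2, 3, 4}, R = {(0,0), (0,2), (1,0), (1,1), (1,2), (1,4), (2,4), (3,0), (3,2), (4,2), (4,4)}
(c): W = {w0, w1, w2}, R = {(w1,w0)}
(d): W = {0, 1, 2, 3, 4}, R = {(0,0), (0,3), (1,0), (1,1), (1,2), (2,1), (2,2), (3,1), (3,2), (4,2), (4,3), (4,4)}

(a), (c)

The schema corresponds to partial functionality: \forall x \forall y \forall z (Rxy \wedge Rxz \to y = z).
(a): ✓.
(b): fails — 0 sees both 0 and 2.
(c): ✓.
(d): fails — 0 sees both 0 and 3.
Valid on: (a), (c).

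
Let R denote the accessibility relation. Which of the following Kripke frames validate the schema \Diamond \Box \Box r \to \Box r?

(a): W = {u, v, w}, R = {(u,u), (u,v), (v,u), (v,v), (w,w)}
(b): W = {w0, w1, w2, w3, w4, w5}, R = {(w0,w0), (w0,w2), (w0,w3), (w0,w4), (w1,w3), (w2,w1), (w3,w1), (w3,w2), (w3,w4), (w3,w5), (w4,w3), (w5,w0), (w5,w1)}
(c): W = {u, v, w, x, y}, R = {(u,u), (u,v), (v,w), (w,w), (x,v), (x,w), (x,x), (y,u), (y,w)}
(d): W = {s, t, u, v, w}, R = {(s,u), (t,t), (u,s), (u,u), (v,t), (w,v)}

(a)

Frame correspondent (Sahlqvist): \forall x \forall y \forall z ((xRy \wedge xRz) \to \exists w (y R^2 w \wedge z = w)) — i.e. a generalized confluence (Geach) condition.
(a): satisfies the condition.
(b): fails — w0Rw2, w0Rw0 but no w with w2R²w and w0=w.
(c): fails — uRv, uRu but no t with vR²t and u=t.
(d): fails — wRv, wRv but no w* with vR²w* and v=w*.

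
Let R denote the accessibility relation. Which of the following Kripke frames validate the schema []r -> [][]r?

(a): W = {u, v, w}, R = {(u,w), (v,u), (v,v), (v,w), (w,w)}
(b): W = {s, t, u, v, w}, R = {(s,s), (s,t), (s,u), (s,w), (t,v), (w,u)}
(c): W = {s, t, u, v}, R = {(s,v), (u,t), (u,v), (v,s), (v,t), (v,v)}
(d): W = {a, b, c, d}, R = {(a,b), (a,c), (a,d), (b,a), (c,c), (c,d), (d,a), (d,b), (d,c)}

The schema corresponds to transitivity: forall x forall y forall z (Rxy & Ryz -> Rxz).
(a): condition met.
(b): fails — Rst and Rtv but not Rsv.
(c): fails — Ruv and Rvs but not Rus.
(d): fails — Rcd and Rdb but not Rcb.
Valid on: (a).

(a)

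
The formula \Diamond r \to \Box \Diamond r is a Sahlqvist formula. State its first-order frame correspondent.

the Euclidean property: \forall x \forall y \forall z (Rxy \wedge Rxz \to Ryz)

Suppose ◇r→□◇r is valid. Take Rxy, Rxz and set V(r)={y}. Then ◇r at x, so □◇r at x, so ◇r at z, so some w with Rzw has r; w=y, i.e. Rzy. By symmetry of the argument, Ryz.
Conversely, on a frame with the Euclidean property the schema holds at every world under every valuation.
So the correspondent is the Euclidean property.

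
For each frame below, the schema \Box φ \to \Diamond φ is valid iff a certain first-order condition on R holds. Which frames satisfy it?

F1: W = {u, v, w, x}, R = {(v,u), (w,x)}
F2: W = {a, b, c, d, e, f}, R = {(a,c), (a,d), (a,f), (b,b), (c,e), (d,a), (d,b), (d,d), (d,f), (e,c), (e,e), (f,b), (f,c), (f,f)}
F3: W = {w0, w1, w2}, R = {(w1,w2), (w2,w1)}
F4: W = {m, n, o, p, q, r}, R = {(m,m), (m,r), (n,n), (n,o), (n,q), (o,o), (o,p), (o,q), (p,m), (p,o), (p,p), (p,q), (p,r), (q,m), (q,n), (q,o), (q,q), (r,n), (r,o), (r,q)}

This is the axiom for seriality; its first-order frame correspondent is \forall x \exists y Rxy.
F1: fails — world u has no successor.
F2: condition met.
F3: fails — world w0 has no successor.
F4: condition met.

F2, F4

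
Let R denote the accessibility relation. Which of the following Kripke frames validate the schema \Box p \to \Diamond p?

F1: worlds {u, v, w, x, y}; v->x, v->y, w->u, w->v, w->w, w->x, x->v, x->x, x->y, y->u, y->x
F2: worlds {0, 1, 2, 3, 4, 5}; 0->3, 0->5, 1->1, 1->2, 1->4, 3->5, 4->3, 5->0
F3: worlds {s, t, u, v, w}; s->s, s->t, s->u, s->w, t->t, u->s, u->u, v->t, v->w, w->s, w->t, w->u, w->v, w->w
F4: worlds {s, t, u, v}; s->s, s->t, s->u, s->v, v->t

This is the axiom for seriality; its first-order frame correspondent is \forall x \exists y Rxy.
F1: fails — world u has no successor.
F2: fails — world 2 has no successor.
F3: satisfies the condition.
F4: fails — world t has no successor.
Valid on: F3.

F3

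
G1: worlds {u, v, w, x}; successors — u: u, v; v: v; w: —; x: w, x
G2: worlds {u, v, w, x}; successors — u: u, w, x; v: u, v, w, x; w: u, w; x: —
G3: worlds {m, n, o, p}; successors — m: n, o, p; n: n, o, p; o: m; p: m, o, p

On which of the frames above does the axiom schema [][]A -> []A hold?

The schema corresponds to density: forall x forall y (Rxy -> exists z (Rxz & Rzy)).
G1: satisfies the condition.
G2: satisfies the condition.
G3: fails — Rom but no z with Roz and Rzm.
Valid on: G1, G2.

G1, G2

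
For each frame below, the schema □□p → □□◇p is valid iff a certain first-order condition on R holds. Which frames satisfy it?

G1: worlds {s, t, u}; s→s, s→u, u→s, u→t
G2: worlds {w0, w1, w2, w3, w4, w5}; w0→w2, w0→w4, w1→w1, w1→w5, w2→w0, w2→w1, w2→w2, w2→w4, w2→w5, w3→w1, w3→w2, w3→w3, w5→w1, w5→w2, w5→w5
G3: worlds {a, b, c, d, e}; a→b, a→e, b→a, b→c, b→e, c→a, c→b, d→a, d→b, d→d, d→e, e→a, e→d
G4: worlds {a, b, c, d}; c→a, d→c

Frame correspondent (Sahlqvist): ∀x ∀z (xR²z → ∃w (xR²w ∧ zRw)) — i.e. a generalized confluence (Geach) condition.
G1: fails — sR²t but no w with sR²w and tRw.
G2: fails — w0R²w4 but no w with w0R²w and w4Rw.
G3: holds.
G4: fails — dR²a but no w with dR²w and aRw.

G3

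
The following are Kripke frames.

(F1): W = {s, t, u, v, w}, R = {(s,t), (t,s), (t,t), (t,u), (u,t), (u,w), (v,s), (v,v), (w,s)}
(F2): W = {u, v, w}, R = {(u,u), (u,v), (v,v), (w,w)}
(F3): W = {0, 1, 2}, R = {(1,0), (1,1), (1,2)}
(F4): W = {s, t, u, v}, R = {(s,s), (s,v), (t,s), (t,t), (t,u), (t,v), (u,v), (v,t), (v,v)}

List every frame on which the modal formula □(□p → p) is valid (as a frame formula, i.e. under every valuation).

(F2)

Frame correspondent (Sahlqvist): ∀x ∀y (Rxy → Ryy) — i.e. shift-reflexivity.
(F1): fails — Ruw but not Rww.
(F2): ✓.
(F3): fails — R12 but not R22.
(F4): fails — Rtu but not Ruu.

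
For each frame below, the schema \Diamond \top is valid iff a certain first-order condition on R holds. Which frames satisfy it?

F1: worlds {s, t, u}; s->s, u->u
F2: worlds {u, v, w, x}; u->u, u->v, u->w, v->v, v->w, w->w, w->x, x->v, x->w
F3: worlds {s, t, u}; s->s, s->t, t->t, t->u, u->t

This is the axiom for seriality; its first-order frame correspondent is \forall x \exists y Rxy.
F1: fails — world t has no successor.
F2: holds.
F3: holds.

F2, F3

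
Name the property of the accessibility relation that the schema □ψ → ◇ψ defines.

Suppose □ψ→◇ψ is valid. At any x set V(ψ)=W. Then □ψ at x, so ◇ψ at x, so x has a successor.

Seriality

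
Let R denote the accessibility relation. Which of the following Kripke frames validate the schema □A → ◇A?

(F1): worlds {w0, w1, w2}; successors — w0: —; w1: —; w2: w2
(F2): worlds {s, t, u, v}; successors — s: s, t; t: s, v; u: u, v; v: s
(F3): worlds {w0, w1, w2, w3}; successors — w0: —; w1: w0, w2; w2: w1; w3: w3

The schema corresponds to seriality: ∀x ∃y Rxy.
(F1): fails — world w0 has no successor.
(F2): holds.
(F3): fails — world w0 has no successor.

(F2)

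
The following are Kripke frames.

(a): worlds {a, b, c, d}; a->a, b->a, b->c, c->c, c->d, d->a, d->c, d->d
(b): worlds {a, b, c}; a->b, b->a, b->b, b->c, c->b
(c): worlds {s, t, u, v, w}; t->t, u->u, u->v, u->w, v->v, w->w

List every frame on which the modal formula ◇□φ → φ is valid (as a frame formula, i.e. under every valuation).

This is the axiom for symmetry; its first-order frame correspondent is ∀x ∀y (Rxy → Ryx).
(a): fails — Rbc but not Rcb.
(b): ✓.
(c): fails — Ruv but not Rvu.

(b)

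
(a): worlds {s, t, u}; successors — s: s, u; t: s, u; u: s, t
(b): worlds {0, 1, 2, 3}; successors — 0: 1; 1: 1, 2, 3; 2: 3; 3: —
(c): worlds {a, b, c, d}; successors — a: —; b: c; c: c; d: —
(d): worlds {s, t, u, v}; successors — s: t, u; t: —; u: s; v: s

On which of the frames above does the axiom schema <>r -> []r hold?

(c)

Frame correspondent (Sahlqvist): forall x forall y forall z (Rxy & Rxz -> y = z) — i.e. partial functionality.
(a): fails — s sees both s and u.
(b): fails — 1 sees both 1 and 2.
(c): satisfies the condition.
(d): fails — s sees both t and u.
Valid on: (c).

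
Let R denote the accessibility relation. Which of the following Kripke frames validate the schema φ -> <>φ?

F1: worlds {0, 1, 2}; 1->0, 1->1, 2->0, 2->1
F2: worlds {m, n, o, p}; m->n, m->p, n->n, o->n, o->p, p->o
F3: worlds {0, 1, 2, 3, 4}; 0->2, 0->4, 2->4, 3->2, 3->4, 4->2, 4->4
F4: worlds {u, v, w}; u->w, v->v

Frame correspondent (Sahlqvist): forall x exists w (x = w & xRw) — i.e. a generalized confluence (Geach) condition.
F1: fails — at 0 but no w with 0=w and 0Rw.
F2: fails — at m but no w with m=w and mRw.
F3: fails — at 0 but no w with 0=w and 0Rw.
F4: fails — at u but no t with u=t and uRt.
Valid on no frame.

none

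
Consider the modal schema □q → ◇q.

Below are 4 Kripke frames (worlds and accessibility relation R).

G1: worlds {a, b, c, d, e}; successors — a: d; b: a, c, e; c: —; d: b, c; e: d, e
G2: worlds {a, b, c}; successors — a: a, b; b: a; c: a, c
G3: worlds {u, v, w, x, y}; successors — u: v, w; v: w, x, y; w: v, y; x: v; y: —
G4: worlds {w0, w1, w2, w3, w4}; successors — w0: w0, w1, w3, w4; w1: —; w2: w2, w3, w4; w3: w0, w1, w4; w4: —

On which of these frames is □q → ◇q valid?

G2

Frame correspondent (Sahlqvist): ∀x ∃y Rxy — i.e. seriality.
G1: fails — world c has no successor.
G2: condition met.
G3: fails — world y has no successor.
G4: fails — world w1 has no successor.
Valid on: G2.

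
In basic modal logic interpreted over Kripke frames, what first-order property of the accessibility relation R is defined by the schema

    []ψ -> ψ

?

reflexivity

This is the T axiom.
Its frame correspondent is reflexivity — forall x Rxx.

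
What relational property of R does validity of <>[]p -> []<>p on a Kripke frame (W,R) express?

convergence: forall x forall y forall z (Rxy & Rxz -> exists w (Ryw & Rzw))

Suppose ◇□p→□◇p is valid. Take Rxy, Rxz and set V(p)={w : Ryw}. Then □p at y so ◇□p at x, so □◇p at x, so ◇p at z, giving w with Rzw and Ryw.
Conversely, any frame satisfying forall x forall y forall z (Rxy & Rxz -> exists w (Ryw & Rzw)) validates the schema.
Frame condition: forall x forall y forall z (Rxy & Rxz -> exists w (Ryw & Rzw)).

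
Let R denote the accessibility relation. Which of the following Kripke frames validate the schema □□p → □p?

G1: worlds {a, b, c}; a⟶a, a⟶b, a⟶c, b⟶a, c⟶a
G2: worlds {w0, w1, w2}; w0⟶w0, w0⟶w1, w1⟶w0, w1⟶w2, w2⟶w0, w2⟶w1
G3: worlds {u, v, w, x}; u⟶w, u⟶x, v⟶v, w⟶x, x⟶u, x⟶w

G1

This is the axiom for density; its first-order frame correspondent is ∀x ∀y (Rxy → ∃z (Rxz ∧ Rzy)).
G1: condition met.
G2: fails — Rw1w2 but no z with Rw1z and Rzw2.
G3: fails — Rwx but no z with Rwz and Rzx.
Valid on: G1.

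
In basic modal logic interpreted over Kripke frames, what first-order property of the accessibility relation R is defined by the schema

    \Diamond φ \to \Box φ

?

This schema is the CD axiom.
Its frame correspondent is partial functionality — \forall x \forall y \forall z (Rxy \wedge Rxz \to y = z).

partial functionality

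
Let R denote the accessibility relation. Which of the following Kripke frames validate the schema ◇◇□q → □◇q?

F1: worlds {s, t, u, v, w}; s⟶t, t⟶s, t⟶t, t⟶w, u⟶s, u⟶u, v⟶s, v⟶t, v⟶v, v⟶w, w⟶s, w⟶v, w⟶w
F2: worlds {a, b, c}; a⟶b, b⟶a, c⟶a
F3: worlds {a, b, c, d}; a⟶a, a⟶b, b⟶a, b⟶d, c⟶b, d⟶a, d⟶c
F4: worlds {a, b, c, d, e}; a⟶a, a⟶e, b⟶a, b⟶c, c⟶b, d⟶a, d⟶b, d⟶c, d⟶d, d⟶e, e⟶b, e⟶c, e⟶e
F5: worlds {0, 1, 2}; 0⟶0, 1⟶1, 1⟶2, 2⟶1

Frame correspondent (Sahlqvist): ∀x ∀y ∀z ((xR²y ∧ xRz) → ∃w (yRw ∧ zRw)) — i.e. a generalized confluence (Geach) condition.
F1: fails — tR²s, tRw but no w* with sRw* and wRw*.
F2: fails — aR²a, aRb but no w with aRw and bRw.
F3: fails — bR²c, bRd but no w with cRw and dRw.
F4: fails — aR²c, aRa but no w with cRw and aRw.
F5: condition met.
Valid on: F5.

F5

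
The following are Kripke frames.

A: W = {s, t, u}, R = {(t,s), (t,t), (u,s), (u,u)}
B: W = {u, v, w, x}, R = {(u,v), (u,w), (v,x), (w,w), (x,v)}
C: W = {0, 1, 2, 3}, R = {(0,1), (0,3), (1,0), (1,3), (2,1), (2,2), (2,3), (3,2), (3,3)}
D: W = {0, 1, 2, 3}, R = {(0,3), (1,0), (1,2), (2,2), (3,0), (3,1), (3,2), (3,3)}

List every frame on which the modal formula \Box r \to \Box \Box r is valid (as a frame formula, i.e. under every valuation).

A

The schema corresponds to transitivity: \forall x \forall y \forall z (Rxy \wedge Ryz \to Rxz).
A: condition met.
B: fails — Ruv and Rvx but not Rux.
C: fails — R10 and R01 but not R11.
D: fails — R10 and R03 but not R13.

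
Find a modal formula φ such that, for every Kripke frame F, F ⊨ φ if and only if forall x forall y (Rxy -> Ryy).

The condition is shift-reflexivity. The T□ schema □(□r → r) defines it.
Suppose □(□r→r) is valid. Take Rxy and set V(r)={w : Ryw}. Then at y, □r holds; since □(□r→r) at x, □r→r at y, so r at y, i.e. Ryy.

□(□r → r)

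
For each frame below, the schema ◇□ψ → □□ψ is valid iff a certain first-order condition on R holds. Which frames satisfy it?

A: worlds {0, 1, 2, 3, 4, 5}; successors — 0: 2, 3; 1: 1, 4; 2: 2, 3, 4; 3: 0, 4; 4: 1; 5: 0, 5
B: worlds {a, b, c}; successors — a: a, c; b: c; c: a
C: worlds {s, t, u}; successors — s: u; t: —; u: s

C

The schema corresponds to a generalized confluence (Geach) condition: ∀x ∀y ∀z ((xRy ∧ xR²z) → ∃w (yRw ∧ z = w)).
A: fails — 0R2, 0R²0 but no w with 2Rw and 0=w.
B: fails — aRc, aR²c but no w with cRw and c=w.
C: condition met.
Valid on: C.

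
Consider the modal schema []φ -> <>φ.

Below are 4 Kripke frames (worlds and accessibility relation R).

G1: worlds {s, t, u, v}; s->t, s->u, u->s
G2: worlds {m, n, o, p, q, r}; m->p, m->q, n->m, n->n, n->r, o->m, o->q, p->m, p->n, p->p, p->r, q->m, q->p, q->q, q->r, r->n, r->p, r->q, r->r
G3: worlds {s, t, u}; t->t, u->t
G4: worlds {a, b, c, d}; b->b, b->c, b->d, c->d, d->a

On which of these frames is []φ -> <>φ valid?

Frame correspondent (Sahlqvist): forall x exists y Rxy — i.e. seriality.
G1: fails — world t has no successor.
G2: satisfies the condition.
G3: fails — world s has no successor.
G4: fails — world a has no successor.

G2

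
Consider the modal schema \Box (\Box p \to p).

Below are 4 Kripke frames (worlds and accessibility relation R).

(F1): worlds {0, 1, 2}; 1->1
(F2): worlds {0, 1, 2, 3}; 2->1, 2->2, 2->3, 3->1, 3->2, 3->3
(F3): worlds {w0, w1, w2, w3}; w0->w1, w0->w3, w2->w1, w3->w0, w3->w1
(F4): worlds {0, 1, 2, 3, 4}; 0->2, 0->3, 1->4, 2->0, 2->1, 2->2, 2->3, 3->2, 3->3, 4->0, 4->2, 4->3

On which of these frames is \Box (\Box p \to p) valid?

This is the axiom for shift-reflexivity; its first-order frame correspondent is \forall x \forall y (Rxy \to Ryy).
(F1): condition met.
(F2): fails — R31 but not R11.
(F3): fails — Rw3w1 but not Rw1w1.
(F4): fails — R14 but not R44.
Valid on: (F1).

(F1)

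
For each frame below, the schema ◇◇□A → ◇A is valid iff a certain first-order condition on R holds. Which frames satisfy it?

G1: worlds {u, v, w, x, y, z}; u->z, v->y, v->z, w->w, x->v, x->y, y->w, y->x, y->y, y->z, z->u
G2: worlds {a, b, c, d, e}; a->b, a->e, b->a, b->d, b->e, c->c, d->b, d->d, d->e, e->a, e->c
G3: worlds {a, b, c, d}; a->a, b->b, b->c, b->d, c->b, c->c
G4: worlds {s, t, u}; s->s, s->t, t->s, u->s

G4

This is the axiom for a generalized confluence (Geach) condition; its first-order frame correspondent is ∀x ∀y (xR²y → ∃w (yRw ∧ xRw)).
G1: fails — vR²w but no t with wRt and vRt.
G2: fails — aR²c but no w with cRw and aRw.
G3: fails — bR²d but no w with dRw and bRw.
G4: ✓.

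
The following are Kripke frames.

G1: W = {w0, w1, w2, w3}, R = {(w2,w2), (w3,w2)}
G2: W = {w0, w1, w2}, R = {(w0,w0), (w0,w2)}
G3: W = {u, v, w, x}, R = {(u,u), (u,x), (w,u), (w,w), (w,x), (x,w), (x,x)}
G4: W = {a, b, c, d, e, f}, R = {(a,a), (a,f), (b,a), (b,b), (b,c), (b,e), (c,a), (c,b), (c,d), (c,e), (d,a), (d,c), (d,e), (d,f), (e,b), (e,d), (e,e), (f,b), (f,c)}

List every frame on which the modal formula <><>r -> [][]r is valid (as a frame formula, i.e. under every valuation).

G1

Frame correspondent (Sahlqvist): forall x forall y forall z ((x R^2 y & x R^2 z) -> exists w (y = w & z = w)) — i.e. a generalized confluence (Geach) condition.
G1: satisfies the condition.
G2: fails — w0R²w0, w0R²w2 but w0 ≠ w2.
G3: fails — uR²u, uR²w but u ≠ w.
G4: fails — aR²a, aR²b but a ≠ b.
Valid on: G1.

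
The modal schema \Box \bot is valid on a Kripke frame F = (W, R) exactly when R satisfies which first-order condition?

This schema is the Ver axiom.
Its frame correspondent is emptiness of R — \forall x \forall y \neg Rxy.

Emptiness of R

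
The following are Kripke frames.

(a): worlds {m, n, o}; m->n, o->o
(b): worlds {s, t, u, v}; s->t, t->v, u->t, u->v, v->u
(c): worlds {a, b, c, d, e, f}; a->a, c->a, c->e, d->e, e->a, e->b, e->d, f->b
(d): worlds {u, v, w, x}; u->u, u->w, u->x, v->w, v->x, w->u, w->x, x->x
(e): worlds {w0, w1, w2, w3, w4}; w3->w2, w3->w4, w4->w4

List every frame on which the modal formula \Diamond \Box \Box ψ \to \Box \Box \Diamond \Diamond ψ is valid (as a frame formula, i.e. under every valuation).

(a), (d)

Frame correspondent (Sahlqvist): \forall x \forall y \forall z ((xRy \wedge x R^2 z) \to \exists w (y R^2 w \wedge z R^2 w)) — i.e. a generalized confluence (Geach) condition.
(a): ✓.
(b): fails — sRt, sR²v but no w with tR²w and vR²w.
(c): fails — cRa, cR²b but no w with aR²w and bR²w.
(d): ✓.
(e): fails — w3Rw2, w3R²w4 but no w with w2R²w and w4R²w.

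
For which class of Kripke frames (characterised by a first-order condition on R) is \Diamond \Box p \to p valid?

Equivalently (dual form): p → □◇p.
Suppose p→□◇p is valid. Take Rxy and set V(p)={x}. Then p at x, so □◇p at x, so ◇p at y, so some z with Ryz has p; z=x, i.e. Ryx.
Conversely, on a frame with symmetry the schema holds at every world under every valuation.
Frame condition: \forall x \forall y (Rxy \to Ryx).

symmetry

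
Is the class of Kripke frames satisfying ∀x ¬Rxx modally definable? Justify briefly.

Modal frame validity is preserved under surjective bounded morphisms.
The 3-cycle (worlds a,b,c with a→b→c→a) is irreflexive, and the map sending every world to a single reflexive point • is a surjective bounded morphism (forth: every edge maps to (•,•); back: every world has a successor). So any modal formula valid on the 3-cycle is also valid on the reflexive point, which is not irreflexive.
Hence irreflexivity is not modally definable.

No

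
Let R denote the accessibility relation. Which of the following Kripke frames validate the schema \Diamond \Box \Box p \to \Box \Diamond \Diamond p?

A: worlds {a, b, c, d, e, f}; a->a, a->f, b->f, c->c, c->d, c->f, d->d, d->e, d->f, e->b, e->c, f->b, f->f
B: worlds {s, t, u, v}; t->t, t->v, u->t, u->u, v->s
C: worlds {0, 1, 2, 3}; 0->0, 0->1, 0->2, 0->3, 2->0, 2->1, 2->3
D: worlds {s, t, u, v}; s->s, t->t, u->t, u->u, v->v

The schema corresponds to a generalized confluence (Geach) condition: \forall x \forall y \forall z ((xRy \wedge xRz) \to \exists w (y R^2 w \wedge z R^2 w)).
A: ✓.
B: fails — tRt, tRv but no w with tR²w and vR²w.
C: fails — 0R0, 0R1 but no w with 0R²w and 1R²w.
D: ✓.

A, D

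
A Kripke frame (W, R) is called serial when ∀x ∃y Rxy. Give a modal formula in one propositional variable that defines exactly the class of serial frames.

A defining formula is □q → ◇q (the D axiom).
Suppose □q→◇q is valid. At any x set V(q)=W. Then □q at x, so ◇q at x, so x has a successor.

□q → ◇q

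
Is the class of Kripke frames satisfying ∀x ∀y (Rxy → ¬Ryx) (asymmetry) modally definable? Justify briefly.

Not definable by any modal formula

Modal frame validity is preserved under surjective bounded morphisms.
The 5-cycle (worlds 0,1,2,3,4 with 0→1→2→3→4→0) is asymmetric. Mapping every world to a single reflexive point • is a surjective bounded morphism, and the reflexive point is not asymmetric (R•• but asymmetry requires ¬R••).
Hence asymmetry is not modally definable.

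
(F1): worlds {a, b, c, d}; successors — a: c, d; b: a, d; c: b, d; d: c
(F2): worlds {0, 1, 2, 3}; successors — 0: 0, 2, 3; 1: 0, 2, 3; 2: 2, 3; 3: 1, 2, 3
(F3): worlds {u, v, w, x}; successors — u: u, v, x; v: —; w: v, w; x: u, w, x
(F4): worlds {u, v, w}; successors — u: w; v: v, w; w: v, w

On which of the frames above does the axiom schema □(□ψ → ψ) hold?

This is the axiom for shift-reflexivity; its first-order frame correspondent is ∀x ∀y (Rxy → Ryy).
(F1): fails — Rcd but not Rdd.
(F2): fails — R31 but not R11.
(F3): fails — Ruv but not Rvv.
(F4): satisfies the condition.
Valid on: (F4).

(F4)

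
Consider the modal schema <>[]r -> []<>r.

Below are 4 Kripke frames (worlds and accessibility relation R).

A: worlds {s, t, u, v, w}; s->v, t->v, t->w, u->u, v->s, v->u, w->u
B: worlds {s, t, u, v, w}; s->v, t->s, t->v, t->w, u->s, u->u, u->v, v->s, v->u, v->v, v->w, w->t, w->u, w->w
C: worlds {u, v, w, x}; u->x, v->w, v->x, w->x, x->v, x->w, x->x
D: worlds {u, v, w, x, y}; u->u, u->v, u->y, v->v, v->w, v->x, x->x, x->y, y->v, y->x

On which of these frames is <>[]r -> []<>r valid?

C

Frame correspondent (Sahlqvist): forall x forall y forall z (Rxy & Rxz -> exists w (Ryw & Rzw)) — i.e. convergence.
A: fails — Rvu and Rvs but u and s have no common successor.
B: fails — Rts and Rtw but s and w have no common successor.
C: satisfies the condition.
D: fails — Rvv and Rvw but v and w have no common successor.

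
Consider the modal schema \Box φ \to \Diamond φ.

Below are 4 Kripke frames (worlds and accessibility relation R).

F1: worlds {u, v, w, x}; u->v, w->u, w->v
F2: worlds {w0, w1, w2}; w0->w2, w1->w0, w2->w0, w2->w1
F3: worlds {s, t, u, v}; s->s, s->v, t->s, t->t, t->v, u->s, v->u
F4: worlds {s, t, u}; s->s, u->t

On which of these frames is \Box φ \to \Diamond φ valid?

The schema corresponds to seriality: \forall x \exists y Rxy.
F1: fails — world v has no successor.
F2: satisfies the condition.
F3: satisfies the condition.
F4: fails — world t has no successor.
Valid on: F2, F3.

F2, F3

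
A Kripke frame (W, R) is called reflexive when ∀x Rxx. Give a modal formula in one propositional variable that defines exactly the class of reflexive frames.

The condition is reflexivity. The T schema □s → s defines it.
Suppose □s→s is valid. At any x set V(s)={w : Rxw}. Then □s holds at x, so s holds at x, i.e. Rxx.

□s → s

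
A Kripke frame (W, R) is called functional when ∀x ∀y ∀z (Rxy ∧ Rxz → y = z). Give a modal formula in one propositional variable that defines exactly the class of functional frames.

◇ψ → □ψ

A defining formula is ◇ψ → □ψ (the CD axiom).
Suppose ◇ψ→□ψ is valid. Take Rxy, Rxz and set V(ψ)={y}. Then ◇ψ at x, so □ψ at x, so ψ at z, i.e. z=y.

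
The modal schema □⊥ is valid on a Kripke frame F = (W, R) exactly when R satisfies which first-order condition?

This schema is the Ver axiom.
Its frame correspondent is emptiness of R — ∀x ∀y ¬Rxy.

Emptiness of R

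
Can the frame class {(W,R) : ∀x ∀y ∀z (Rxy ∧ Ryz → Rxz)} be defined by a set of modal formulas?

Yes: it is transitivity, defined by the 4 schema □r → □□r.
Suppose □r→□□r is valid. Take Rxy, Ryz and set V(r)={w : Rxw}. Then □r at x, so □□r at x, so □r at y, so r at z, i.e. Rxz.

Yes, by □r → □□r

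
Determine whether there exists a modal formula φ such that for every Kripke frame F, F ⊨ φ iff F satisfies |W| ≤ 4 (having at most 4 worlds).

No

Any modally definable frame class is closed under disjoint unions.
Any modal formula valid on each of 5 disjoint one-world frames is valid on their disjoint union (validity is preserved under disjoint unions). Each one-world frame has |W|=1≤4, but the union has |W|=5.
So the class is not modally definable.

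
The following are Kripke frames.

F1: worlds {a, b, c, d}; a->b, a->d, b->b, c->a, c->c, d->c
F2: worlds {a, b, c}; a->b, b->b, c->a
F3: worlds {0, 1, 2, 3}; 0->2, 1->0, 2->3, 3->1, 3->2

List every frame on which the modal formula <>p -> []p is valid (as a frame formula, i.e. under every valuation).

Frame correspondent (Sahlqvist): forall x forall y forall z (Rxy & Rxz -> y = z) — i.e. partial functionality.
F1: fails — a sees both b and d.
F2: satisfies the condition.
F3: fails — 3 sees both 1 and 2.
Valid on: F2.

F2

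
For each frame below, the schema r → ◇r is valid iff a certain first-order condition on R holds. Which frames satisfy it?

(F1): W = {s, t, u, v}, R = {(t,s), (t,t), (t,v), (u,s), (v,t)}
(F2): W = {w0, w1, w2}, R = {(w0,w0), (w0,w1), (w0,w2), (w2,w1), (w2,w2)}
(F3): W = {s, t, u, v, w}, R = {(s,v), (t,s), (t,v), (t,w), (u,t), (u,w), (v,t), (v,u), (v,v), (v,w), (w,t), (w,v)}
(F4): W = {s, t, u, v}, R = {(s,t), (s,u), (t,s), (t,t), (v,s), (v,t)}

Frame correspondent (Sahlqvist): ∀x Rxx — i.e. reflexivity.
(F1): fails — world s does not see itself.
(F2): fails — world w1 does not see itself.
(F3): fails — world s does not see itself.
(F4): fails — world s does not see itself.

none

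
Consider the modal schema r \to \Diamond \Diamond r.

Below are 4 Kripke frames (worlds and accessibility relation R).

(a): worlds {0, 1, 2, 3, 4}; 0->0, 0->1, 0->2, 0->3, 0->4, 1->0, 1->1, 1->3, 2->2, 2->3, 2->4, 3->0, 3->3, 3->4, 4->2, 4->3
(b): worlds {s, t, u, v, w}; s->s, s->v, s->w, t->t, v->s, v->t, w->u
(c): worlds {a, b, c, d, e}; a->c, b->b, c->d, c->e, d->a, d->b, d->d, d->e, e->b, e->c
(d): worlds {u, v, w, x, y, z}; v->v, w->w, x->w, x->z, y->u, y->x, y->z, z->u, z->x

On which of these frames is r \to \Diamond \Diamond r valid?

The schema corresponds to a generalized confluence (Geach) condition: \forall x \exists w (x = w \wedge x R^2 w).
(a): satisfies the condition.
(b): fails — at u but no w* with u=w* and uR²w*.
(c): fails — at a but no w with a=w and aR²w.
(d): fails — at u but no t with u=t and uR²t.

(a)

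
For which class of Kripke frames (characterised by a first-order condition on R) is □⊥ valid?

This is the Ver axiom.
It corresponds to emptiness of R: ∀x ∀y ¬Rxy.

emptiness of R: ∀x ∀y ¬Rxy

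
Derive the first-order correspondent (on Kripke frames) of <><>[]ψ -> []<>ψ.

This is a Sahlqvist (Geach-type) schema ◇^2□^1ψ → □^1◇^1ψ.
Minimal-valuation argument: fix x; take any y with xR^2y and any z with xR^1z. Set V(ψ) to the set of worlds R-reachable from y in exactly 1 step. Then □^1ψ holds at y, so the antecedent holds at x; validity forces ◇^1ψ at z, giving a w with zR^1w and yR^1w.
First-order correspondent: forall x forall y forall z ((x R^2 y & xRz) -> exists w (yRw & zRw)).

forall x forall y forall z ((x R^2 y & xRz) -> exists w (yRw & zRw))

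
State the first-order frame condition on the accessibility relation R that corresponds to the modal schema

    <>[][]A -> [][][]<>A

This is a Sahlqvist (Geach-type) schema ◇^1□^2A → □^3◇^1A.
Minimal-valuation argument: fix x; take any y with xR^1y and any z with xR^3z. Set V(A) to the set of worlds R-reachable from y in exactly 2 steps. Then □^2A holds at y, so the antecedent holds at x; validity forces ◇^1A at z, giving a w with zR^1w and yR^2w.
First-order correspondent: forall x forall y forall z ((xRy & x R^3 z) -> exists w (y R^2 w & zRw)).

forall x forall y forall z ((xRy & x R^3 z) -> exists w (y R^2 w & zRw))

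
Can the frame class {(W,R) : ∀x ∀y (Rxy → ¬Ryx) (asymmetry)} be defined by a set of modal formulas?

No — not modally definable

Modal frame validity is preserved under surjective bounded morphisms.
The 4-cycle (worlds s,t,u,v with s→t→u→v→s) is asymmetric. Mapping every world to a single reflexive point • is a surjective bounded morphism, and the reflexive point is not asymmetric (R•• but asymmetry requires ¬R••).
So no modal formula (or set of formulas) defines exactly the asymmetric frames.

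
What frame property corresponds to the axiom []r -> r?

This is the T axiom.
Its frame correspondent is reflexivity — forall x Rxx.

reflexivity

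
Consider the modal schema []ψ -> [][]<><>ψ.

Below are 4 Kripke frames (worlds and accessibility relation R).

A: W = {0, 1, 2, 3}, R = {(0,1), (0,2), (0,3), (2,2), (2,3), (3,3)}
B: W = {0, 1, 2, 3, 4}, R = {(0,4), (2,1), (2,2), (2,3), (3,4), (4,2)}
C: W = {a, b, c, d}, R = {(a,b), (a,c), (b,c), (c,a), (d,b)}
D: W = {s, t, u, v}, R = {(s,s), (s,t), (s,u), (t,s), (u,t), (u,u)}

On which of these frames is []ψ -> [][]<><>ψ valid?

This is the axiom for a generalized confluence (Geach) condition; its first-order frame correspondent is forall x forall z (x R^2 z -> exists w (xRw & z R^2 w)).
A: holds.
B: fails — 2R²1 but no w with 2Rw and 1R²w.
C: fails — cR²c but no w with cRw and cR²w.
D: holds.
Valid on: A, D.

A, D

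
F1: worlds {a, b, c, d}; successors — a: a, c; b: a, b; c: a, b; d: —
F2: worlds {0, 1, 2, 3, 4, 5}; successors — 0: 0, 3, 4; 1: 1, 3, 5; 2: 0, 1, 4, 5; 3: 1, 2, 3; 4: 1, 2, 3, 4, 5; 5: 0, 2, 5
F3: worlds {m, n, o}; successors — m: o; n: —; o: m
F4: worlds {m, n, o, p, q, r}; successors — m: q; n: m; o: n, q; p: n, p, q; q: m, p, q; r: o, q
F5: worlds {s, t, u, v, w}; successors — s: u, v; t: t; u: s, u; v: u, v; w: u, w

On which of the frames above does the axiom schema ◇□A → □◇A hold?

F1, F2, F3, F5

This is the axiom for convergence; its first-order frame correspondent is ∀x ∀y ∀z (Rxy ∧ Rxz → ∃w (Ryw ∧ Rzw)).
F1: satisfies the condition.
F2: satisfies the condition.
F3: satisfies the condition.
F4: fails — Rpn and Rpp but n and p have no common successor.
F5: satisfies the condition.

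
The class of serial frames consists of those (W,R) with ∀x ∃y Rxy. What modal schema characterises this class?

A defining formula is □p → ◇p (the D axiom).
Suppose □p→◇p is valid. At any x set V(p)=W. Then □p at x, so ◇p at x, so x has a successor.

□p → ◇p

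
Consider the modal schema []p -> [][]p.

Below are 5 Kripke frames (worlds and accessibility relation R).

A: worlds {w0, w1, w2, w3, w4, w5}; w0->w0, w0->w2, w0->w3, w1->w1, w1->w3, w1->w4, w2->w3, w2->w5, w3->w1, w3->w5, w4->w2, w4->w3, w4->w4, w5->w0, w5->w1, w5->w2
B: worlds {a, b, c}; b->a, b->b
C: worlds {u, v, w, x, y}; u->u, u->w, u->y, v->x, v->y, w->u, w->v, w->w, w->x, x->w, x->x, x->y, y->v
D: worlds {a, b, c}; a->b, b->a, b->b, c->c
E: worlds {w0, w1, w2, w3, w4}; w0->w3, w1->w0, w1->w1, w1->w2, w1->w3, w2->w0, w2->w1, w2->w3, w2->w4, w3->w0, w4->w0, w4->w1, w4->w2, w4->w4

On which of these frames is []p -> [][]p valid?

B

This is the axiom for transitivity; its first-order frame correspondent is forall x forall y forall z (Rxy & Ryz -> Rxz).
A: fails — Rw3w5 and Rw5w2 but not Rw3w2.
B: holds.
C: fails — Rxw and Rwu but not Rxu.
D: fails — Rab and Rba but not Raa.
E: fails — Rw1w2 and Rw2w4 but not Rw1w4.
Valid on: B.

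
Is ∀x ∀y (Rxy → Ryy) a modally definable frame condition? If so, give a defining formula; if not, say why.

The condition is shift-reflexivity. A defining modal formula is □(□r → r).
Suppose □(□r→r) is valid. Take Rxy and set V(r)={w : Ryw}. Then at y, □r holds; since □(□r→r) at x, □r→r at y, so r at y, i.e. Ryy.

Definable; □(□r → r) defines it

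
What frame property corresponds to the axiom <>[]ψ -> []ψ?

Replacing ψ by ¬ψ and contraposing gives the equivalent schema ◇ψ → □◇ψ.
Suppose ◇ψ→□◇ψ is valid. Take Rxy, Rxz and set V(ψ)={y}. Then ◇ψ at x, so □◇ψ at x, so ◇ψ at z, so some w with Rzw has ψ; w=y, i.e. Rzy. By symmetry of the argument, Ryz.
Conversely, on a frame with the Euclidean property the schema holds at every world under every valuation.
So the correspondent is the Euclidean property.

the Euclidean property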